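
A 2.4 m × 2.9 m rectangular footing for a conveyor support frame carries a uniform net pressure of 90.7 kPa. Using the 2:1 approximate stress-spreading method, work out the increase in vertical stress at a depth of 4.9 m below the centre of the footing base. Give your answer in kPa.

Δσ_z ≈ 11.1 kPa

By the 2:1 method the load spreads at 1 horizontal : 2 vertical, so at depth z the loaded area has grown by z in each plan dimension:
Δσ = qBL/((B+z)(L+z)) = 90.7×2.4×2.9/((2.4+4.9)(2.9+4.9)) = 11.087 kPa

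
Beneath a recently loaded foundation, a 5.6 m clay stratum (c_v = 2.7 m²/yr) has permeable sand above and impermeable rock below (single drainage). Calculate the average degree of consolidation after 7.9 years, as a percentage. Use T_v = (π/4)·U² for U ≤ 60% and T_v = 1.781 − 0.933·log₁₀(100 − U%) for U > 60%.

U ≈ 84.9 %

Drainage path length: H_d = H = 5.6 m (single drainage).
T_v = c_v·t/H_d² = 2.7×7.9/5.6² = 0.68017.
T_v = 0.68017 corresponds to the U > 60% branch:
U = 1 − 10^((1.781 − T_v)/0.933)/100 = 0.8487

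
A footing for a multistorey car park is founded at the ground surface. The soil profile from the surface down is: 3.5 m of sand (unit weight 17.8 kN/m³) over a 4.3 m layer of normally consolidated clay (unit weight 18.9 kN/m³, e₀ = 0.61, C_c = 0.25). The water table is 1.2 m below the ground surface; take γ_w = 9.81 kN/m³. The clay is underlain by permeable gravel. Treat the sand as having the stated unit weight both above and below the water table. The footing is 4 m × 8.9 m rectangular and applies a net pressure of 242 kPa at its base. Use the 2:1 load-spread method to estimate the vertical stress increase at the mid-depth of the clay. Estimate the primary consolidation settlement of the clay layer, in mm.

Mid-depth of clay below the ground surface: z = 3.5 + 4.3/2 = 5.65 m.
Total vertical stress at mid-clay: σ_v = 17.8×3.5 + 18.9×2.15 = 102.94 kPa.
Pore pressure: u = 9.81×(5.65 − 1.2) = 43.655 kPa.
Initial effective stress: σ'_0 = σ_v − u = 102.94 − 43.655 = 59.285 kPa.
Stress increase at mid-clay by the 2:1 spreading method:
Δσ = qBL/((B+z)(L+z)) = 242×4×8.9/((4+5.65)(8.9+5.65)) = 61.359 kPa
Final effective stress: σ'_f = σ'_0 + Δσ = 59.285 + 61.359 = 120.64 kPa.
Normally consolidated clay, so the full stress increment lies on the virgin compression line:
S_c = C_c·H/(1+e₀)·log₁₀(σ'_f/σ'_0) = 0.25×4.3/(1+0.61)×log₁₀(120.64/59.285)
    = 0.6677 × 0.30855 = 0.206 m

S_c ≈ 206 mm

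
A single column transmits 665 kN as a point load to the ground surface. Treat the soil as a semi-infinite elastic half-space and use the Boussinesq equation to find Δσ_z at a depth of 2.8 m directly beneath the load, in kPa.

Δσ_z ≈ 40.5 kPa

Boussinesq vertical stress below a point load on an elastic half-space:
Δσ_z = 3P/(2πz²) · [1 + (r/z)²]^(−5/2)
r/z = 0/2.8 = 0; [1+(r/z)²]^(−5/2) = 1.
Δσ_z = 3×665/(2π×2.8²) × 1 = 40.499 × 1 = 40.5 kPa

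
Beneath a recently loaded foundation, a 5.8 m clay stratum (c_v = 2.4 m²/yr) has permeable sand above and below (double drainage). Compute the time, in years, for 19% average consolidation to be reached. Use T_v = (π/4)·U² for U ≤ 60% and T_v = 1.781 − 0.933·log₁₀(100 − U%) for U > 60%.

Drainage path length: H_d = H/2 = 2.9 m (double drainage).
U ≤ 60%: T_v = (π/4)·U² = (π/4)×0.19² = 0.028353.
t = T_v·H_d²/c_v = 0.028353×2.9²/2.4 = 0.09935 years.

t ≈ 0.0994 years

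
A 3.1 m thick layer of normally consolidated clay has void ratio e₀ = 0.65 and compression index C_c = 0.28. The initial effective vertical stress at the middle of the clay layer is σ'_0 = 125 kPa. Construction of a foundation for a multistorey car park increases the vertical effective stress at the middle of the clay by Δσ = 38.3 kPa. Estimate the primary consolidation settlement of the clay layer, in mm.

Final effective stress: σ'_f = σ'_0 + Δσ = 125 + 38.3 = 163.3 kPa.
Normally consolidated clay, so the full stress increment lies on the virgin compression line:
S_c = C_c·H/(1+e₀)·log₁₀(σ'_f/σ'_0) = 0.28×3.1/(1+0.65)×log₁₀(163.3/125)
    = 0.52606 × 0.11608 = 0.06107 m

S_c ≈ 61.1 mm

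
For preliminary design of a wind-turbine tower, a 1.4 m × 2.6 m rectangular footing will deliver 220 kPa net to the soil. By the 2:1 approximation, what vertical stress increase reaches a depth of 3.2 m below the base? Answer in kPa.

Δσ_z ≈ 30 kPa

By the 2:1 method the load spreads at 1 horizontal : 2 vertical, so at depth z the loaded area has grown by z in each plan dimension:
Δσ = qBL/((B+z)(L+z)) = 220×1.4×2.6/((1.4+3.2)(2.6+3.2)) = 30.015 kPa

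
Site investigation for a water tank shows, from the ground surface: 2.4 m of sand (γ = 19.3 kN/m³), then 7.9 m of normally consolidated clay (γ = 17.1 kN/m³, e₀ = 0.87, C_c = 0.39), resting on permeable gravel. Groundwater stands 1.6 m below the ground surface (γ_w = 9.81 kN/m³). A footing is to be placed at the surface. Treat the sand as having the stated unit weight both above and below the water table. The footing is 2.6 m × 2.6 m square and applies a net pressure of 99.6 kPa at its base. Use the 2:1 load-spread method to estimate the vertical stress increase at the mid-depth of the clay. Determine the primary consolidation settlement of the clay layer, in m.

S_c ≈ 0.0842 m

Mid-depth of clay below the ground surface: z = 2.4 + 7.9/2 = 6.35 m.
Total vertical stress at mid-clay: σ_v = 19.3×2.4 + 17.1×3.95 = 113.87 kPa.
Pore pressure: u = 9.81×(6.35 − 1.6) = 46.598 kPa.
Initial effective stress: σ'_0 = σ_v − u = 113.87 − 46.598 = 67.272 kPa.
Stress increase at mid-clay by the 2:1 spreading method:
Δσ = qBL/((B+z)(L+z)) = 99.6×2.6×2.6/((2.6+6.35)(2.6+6.35)) = 8.4054 kPa
Final effective stress: σ'_f = σ'_0 + Δσ = 67.272 + 8.4054 = 75.677 kPa.
Normally consolidated clay, so the full stress increment lies on the virgin compression line:
S_c = C_c·H/(1+e₀)·log₁₀(σ'_f/σ'_0) = 0.39×7.9/(1+0.87)×log₁₀(75.677/67.272)
    = 1.6476 × 0.05113 = 0.08424 m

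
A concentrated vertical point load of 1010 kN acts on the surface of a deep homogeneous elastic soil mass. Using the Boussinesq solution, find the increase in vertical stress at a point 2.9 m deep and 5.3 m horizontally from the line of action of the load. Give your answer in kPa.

Δσ_z ≈ 1.46 kPa

Boussinesq vertical stress below a point load on an elastic half-space:
Δσ_z = 3P/(2πz²) · [1 + (r/z)²]^(−5/2)
r/z = 5.3/2.9 = 1.8276; [1+(r/z)²]^(−5/2) = 0.025483.
Δσ_z = 3×1010/(2π×2.9²) × 0.025483 = 57.341 × 0.025483 = 1.461 kPa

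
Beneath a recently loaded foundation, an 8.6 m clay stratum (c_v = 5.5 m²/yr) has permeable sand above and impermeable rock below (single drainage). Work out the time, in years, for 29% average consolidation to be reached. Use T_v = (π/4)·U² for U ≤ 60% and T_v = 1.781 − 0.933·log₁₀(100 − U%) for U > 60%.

t ≈ 0.888 years

Drainage path length: H_d = H = 8.6 m (single drainage).
U ≤ 60%: T_v = (π/4)·U² = (π/4)×0.29² = 0.066052.
t = T_v·H_d²/c_v = 0.066052×8.6²/5.5 = 0.8882 years.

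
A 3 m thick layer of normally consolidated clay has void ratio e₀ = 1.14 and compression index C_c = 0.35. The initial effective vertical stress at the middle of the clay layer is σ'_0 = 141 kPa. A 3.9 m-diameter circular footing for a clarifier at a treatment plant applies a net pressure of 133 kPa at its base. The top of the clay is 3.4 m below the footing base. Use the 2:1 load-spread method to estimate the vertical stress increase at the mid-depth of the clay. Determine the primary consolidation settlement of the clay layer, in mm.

Mid-depth of clay below the footing base: z = 3.4 + 3/2 = 4.9 m.
Stress increase at mid-clay by the 2:1 spreading method:
Δσ ≈ qD²/(D+z)² = 133×3.9²/(3.9+4.9)² = 26.123 kPa
Final effective stress: σ'_f = σ'_0 + Δσ = 141 + 26.123 = 167.12 kPa.
Normally consolidated clay, so the full stress increment lies on the virgin compression line:
S_c = C_c·H/(1+e₀)·log₁₀(σ'_f/σ'_0) = 0.35×3/(1+1.14)×log₁₀(167.12/141)
    = 0.49065 × 0.073809 = 0.03621 m

S_c ≈ 36.2 mm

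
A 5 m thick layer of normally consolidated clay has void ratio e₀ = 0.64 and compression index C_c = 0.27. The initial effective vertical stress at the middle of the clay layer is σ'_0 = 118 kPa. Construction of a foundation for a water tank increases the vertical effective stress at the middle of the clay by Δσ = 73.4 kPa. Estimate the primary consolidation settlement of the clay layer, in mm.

S_c ≈ 173 mm

Final effective stress: σ'_f = σ'_0 + Δσ = 118 + 73.4 = 191.4 kPa.
Normally consolidated clay, so the full stress increment lies on the virgin compression line:
S_c = C_c·H/(1+e₀)·log₁₀(σ'_f/σ'_0) = 0.27×5/(1+0.64)×log₁₀(191.4/118)
    = 0.82317 × 0.21006 = 0.1729 m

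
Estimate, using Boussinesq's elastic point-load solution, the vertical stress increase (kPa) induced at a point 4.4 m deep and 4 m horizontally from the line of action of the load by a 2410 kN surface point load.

Boussinesq vertical stress below a point load on an elastic half-space:
Δσ_z = 3P/(2πz²) · [1 + (r/z)²]^(−5/2)
r/z = 4/4.4 = 0.90909; [1+(r/z)²]^(−5/2) = 0.22181.
Δσ_z = 3×2410/(2π×4.4²) × 0.22181 = 59.436 × 0.22181 = 13.18 kPa

Δσ_z ≈ 13.2 kPa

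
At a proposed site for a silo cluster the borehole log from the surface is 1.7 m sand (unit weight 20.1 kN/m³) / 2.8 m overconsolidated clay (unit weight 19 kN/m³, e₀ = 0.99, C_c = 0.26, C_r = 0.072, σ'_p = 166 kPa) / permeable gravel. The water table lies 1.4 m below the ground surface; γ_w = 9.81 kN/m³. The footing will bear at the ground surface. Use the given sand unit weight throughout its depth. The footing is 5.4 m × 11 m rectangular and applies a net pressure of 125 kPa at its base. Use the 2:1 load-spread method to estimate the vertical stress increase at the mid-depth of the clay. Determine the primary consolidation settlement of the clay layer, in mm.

Mid-depth of clay below the ground surface: z = 1.7 + 2.8/2 = 3.1 m.
Total vertical stress at mid-clay: σ_v = 20.1×1.7 + 19×1.4 = 60.77 kPa.
Pore pressure: u = 9.81×(3.1 − 1.4) = 16.677 kPa.
Initial effective stress: σ'_0 = σ_v − u = 60.77 − 16.677 = 44.093 kPa.
Stress increase at mid-clay by the 2:1 spreading method:
Δσ = qBL/((B+z)(L+z)) = 125×5.4×11/((5.4+3.1)(11+3.1)) = 61.952 kPa
Final effective stress: σ'_f = 44.093 + 61.952 = 106.05 kPa.
σ'_f = 106.05 ≤ σ'_p = 166 kPa, so the clay remains overconsolidated and only the recompression index applies:
S_c = C_r·H/(1+e₀)·log₁₀(σ'_f/σ'_0) = 0.072×2.8/1.99×log₁₀(106.05/44.093)
    = 0.1013 × 0.38114 = 0.03861 m

S_c ≈ 38.6 mm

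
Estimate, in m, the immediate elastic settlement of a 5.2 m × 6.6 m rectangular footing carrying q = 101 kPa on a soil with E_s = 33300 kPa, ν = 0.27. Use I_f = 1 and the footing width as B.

Immediate (elastic) settlement: S_e = q·B·(1−ν²)/E_s · I_f.
S_e = 101 × 5.2 × (1 − 0.27²) / 33300 × 1
    = 101 × 5.2 × 0.9271 / 33300 × 1
    = 0.01462 m

S_e ≈ 0.0146 m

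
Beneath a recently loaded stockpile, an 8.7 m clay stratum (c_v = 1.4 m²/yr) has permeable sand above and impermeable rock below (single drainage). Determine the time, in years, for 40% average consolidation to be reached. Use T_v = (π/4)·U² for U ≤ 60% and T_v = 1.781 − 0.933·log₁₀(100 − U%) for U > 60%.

t ≈ 6.79 years

Drainage path length: H_d = H = 8.7 m (single drainage).
U ≤ 60%: T_v = (π/4)·U² = (π/4)×0.4² = 0.12566.
t = T_v·H_d²/c_v = 0.12566×8.7²/1.4 = 6.794 years.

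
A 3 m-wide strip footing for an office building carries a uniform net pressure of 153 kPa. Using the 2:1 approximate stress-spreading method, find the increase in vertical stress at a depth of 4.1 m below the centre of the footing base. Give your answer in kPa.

By the 2:1 method the load spreads at 1 horizontal : 2 vertical, so at depth z the loaded area has grown by z in each plan dimension:
Δσ = qB/(B+z) = 153×3/(3+4.1) = 64.648 kPa

Δσ_z ≈ 64.6 kPa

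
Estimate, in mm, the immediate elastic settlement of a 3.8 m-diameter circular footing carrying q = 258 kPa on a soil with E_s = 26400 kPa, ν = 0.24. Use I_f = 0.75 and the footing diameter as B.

Immediate (elastic) settlement: S_e = q·B·(1−ν²)/E_s · I_f.
S_e = 258 × 3.8 × (1 − 0.24²) / 26400 × 0.75
    = 258 × 3.8 × 0.9424 / 26400 × 0.75
    = 0.02625 m = 26.25 mm

S_e ≈ 26.2 mm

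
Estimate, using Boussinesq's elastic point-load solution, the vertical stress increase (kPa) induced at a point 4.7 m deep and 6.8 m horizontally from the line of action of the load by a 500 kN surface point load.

Boussinesq vertical stress below a point load on an elastic half-space:
Δσ_z = 3P/(2πz²) · [1 + (r/z)²]^(−5/2)
r/z = 6.8/4.7 = 1.4468; [1+(r/z)²]^(−5/2) = 0.059424.
Δσ_z = 3×500/(2π×4.7²) × 0.059424 = 10.807 × 0.059424 = 0.6422 kPa

Δσ_z ≈ 0.642 kPa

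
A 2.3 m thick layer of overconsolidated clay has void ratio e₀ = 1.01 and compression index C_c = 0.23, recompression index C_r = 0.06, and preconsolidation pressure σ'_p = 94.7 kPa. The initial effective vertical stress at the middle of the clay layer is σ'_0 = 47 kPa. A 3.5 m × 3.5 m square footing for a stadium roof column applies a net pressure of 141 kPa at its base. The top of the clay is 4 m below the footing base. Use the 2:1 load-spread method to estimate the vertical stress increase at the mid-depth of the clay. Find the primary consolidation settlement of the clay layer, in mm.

Mid-depth of clay below the footing base: z = 4 + 2.3/2 = 5.15 m.
Stress increase at mid-clay by the 2:1 spreading method:
Δσ = qBL/((B+z)(L+z)) = 141×3.5×3.5/((3.5+5.15)(3.5+5.15)) = 23.085 kPa
Final effective stress: σ'_f = 47 + 23.085 = 70.085 kPa.
σ'_f = 70.085 ≤ σ'_p = 94.7 kPa, so the clay remains overconsolidated and only the recompression index applies:
S_c = C_r·H/(1+e₀)·log₁₀(σ'_f/σ'_0) = 0.06×2.3/2.01×log₁₀(70.085/47)
    = 0.068658 × 0.17353 = 0.01191 m

S_c ≈ 11.9 mm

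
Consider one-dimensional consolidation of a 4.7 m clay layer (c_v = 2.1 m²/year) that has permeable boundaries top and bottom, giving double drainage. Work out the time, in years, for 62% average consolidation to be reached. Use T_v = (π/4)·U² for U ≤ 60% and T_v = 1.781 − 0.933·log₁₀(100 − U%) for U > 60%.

Drainage path length: H_d = H/2 = 2.35 m (double drainage).
U > 60%: T_v = 1.781 − 0.933·log₁₀(100 − 62) = 0.30706.
t = T_v·H_d²/c_v = 0.30706×2.35²/2.1 = 0.8075 years.

t ≈ 0.807 years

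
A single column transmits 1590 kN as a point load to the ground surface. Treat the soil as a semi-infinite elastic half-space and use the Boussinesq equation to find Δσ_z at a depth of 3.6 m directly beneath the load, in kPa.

Δσ_z ≈ 58.6 kPa

Boussinesq vertical stress below a point load on an elastic half-space:
Δσ_z = 3P/(2πz²) · [1 + (r/z)²]^(−5/2)
r/z = 0/3.6 = 0; [1+(r/z)²]^(−5/2) = 1.
Δσ_z = 3×1590/(2π×3.6²) × 1 = 58.578 × 1 = 58.58 kPa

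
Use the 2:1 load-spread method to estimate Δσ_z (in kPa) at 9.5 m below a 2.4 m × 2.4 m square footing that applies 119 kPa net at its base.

Δσ_z ≈ 4.84 kPa

By the 2:1 method the load spreads at 1 horizontal : 2 vertical, so at depth z the loaded area has grown by z in each plan dimension:
Δσ = qBL/((B+z)(L+z)) = 119×2.4×2.4/((2.4+9.5)(2.4+9.5)) = 4.8403 kPa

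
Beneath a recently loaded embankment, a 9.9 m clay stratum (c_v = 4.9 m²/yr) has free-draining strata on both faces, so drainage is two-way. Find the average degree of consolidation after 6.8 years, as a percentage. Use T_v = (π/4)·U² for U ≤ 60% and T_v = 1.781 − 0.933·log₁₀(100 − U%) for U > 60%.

Drainage path length: H_d = H/2 = 4.95 m (double drainage).
T_v = c_v·t/H_d² = 4.9×6.8/4.95² = 1.3599.
T_v = 1.3599 corresponds to the U > 60% branch:
U = 1 − 10^((1.781 − T_v)/0.933)/100 = 0.9717

U ≈ 97.2 %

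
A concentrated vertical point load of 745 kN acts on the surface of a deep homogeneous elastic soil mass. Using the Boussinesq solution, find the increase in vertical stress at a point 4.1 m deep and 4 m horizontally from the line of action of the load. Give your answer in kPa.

Δσ_z ≈ 3.98 kPa

Boussinesq vertical stress below a point load on an elastic half-space:
Δσ_z = 3P/(2πz²) · [1 + (r/z)²]^(−5/2)
r/z = 4/4.1 = 0.97561; [1+(r/z)²]^(−5/2) = 0.18789.
Δσ_z = 3×745/(2π×4.1²) × 0.18789 = 21.161 × 0.18789 = 3.976 kPa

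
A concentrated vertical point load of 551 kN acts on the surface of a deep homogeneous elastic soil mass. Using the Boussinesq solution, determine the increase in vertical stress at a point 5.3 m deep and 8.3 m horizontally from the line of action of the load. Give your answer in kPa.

Δσ_z ≈ 0.423 kPa

Boussinesq vertical stress below a point load on an elastic half-space:
Δσ_z = 3P/(2πz²) · [1 + (r/z)²]^(−5/2)
r/z = 8.3/5.3 = 1.566; [1+(r/z)²]^(−5/2) = 0.045152.
Δσ_z = 3×551/(2π×5.3²) × 0.045152 = 9.3657 × 0.045152 = 0.4229 kPa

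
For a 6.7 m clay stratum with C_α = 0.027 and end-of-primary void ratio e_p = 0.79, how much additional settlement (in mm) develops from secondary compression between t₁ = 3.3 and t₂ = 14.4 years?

Secondary compression: S_s = C_α·H/(1+e_p)·log₁₀(t₂/t₁)
S_s = 0.027×6.7/(1+0.79)×log₁₀(14.4/3.3)
    = 0.1011 × 0.6398 = 0.06466 m

S_s ≈ 64.7 mm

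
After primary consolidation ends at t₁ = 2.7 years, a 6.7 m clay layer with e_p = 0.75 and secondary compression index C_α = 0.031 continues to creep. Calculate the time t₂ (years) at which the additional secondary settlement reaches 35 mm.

t₂ ≈ 5.32 years

S_s = C_α·H/(1+e_p)·log₁₀(t₂/t₁) ⇒ log₁₀(t₂/t₁) = S_s·(1+e_p)/(C_α·H).
log₁₀(t₂/t₁) = 0.035 × (1+0.75) / (0.031×6.7) = 0.2949
t₂ = t₁ × 10^0.2949 = 2.7 × 1.972 = 5.324 years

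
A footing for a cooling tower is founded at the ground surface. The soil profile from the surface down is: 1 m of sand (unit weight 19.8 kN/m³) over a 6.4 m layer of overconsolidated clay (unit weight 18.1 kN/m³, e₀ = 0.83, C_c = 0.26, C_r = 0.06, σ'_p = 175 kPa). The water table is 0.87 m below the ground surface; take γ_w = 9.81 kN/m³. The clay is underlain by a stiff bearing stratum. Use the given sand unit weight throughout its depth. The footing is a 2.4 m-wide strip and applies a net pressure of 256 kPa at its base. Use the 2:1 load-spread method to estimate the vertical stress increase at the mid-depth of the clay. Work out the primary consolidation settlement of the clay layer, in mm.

Mid-depth of clay below the ground surface: z = 1 + 6.4/2 = 4.2 m.
Total vertical stress at mid-clay: σ_v = 19.8×1 + 18.1×3.2 = 77.72 kPa.
Pore pressure: u = 9.81×(4.2 − 0.87) = 32.667 kPa.
Initial effective stress: σ'_0 = σ_v − u = 77.72 − 32.667 = 45.053 kPa.
Stress increase at mid-clay by the 2:1 spreading method:
Δσ = qB/(B+z) = 256×2.4/(2.4+4.2) = 93.091 kPa
Final effective stress: σ'_f = 45.053 + 93.091 = 138.14 kPa.
σ'_f = 138.14 ≤ σ'_p = 175 kPa, so the clay remains overconsolidated and only the recompression index applies:
S_c = C_r·H/(1+e₀)·log₁₀(σ'_f/σ'_0) = 0.06×6.4/1.83×log₁₀(138.14/45.053)
    = 0.20984 × 0.4866 = 0.1021 m

S_c ≈ 102 mm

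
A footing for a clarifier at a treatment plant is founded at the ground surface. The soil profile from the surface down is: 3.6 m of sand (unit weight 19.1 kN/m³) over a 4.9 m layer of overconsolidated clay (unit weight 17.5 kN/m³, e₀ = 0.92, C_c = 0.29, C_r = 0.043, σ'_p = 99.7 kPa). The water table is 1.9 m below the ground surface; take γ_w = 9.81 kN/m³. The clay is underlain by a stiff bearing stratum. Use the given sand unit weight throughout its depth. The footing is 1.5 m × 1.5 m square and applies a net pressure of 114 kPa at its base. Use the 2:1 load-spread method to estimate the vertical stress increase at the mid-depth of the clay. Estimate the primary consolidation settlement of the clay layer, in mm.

S_c ≈ 2.93 mm

Mid-depth of clay below the ground surface: z = 3.6 + 4.9/2 = 6.05 m.
Total vertical stress at mid-clay: σ_v = 19.1×3.6 + 17.5×2.45 = 111.64 kPa.
Pore pressure: u = 9.81×(6.05 − 1.9) = 40.712 kPa.
Initial effective stress: σ'_0 = σ_v − u = 111.64 − 40.712 = 70.928 kPa.
Stress increase at mid-clay by the 2:1 spreading method:
Δσ = qBL/((B+z)(L+z)) = 114×1.5×1.5/((1.5+6.05)(1.5+6.05)) = 4.4998 kPa
Final effective stress: σ'_f = 70.928 + 4.4998 = 75.428 kPa.
σ'_f = 75.428 ≤ σ'_p = 99.7 kPa, so the clay remains overconsolidated and only the recompression index applies:
S_c = C_r·H/(1+e₀)·log₁₀(σ'_f/σ'_0) = 0.043×4.9/1.92×log₁₀(75.428/70.928)
    = 0.10974 × 0.026715 = 0.002932 m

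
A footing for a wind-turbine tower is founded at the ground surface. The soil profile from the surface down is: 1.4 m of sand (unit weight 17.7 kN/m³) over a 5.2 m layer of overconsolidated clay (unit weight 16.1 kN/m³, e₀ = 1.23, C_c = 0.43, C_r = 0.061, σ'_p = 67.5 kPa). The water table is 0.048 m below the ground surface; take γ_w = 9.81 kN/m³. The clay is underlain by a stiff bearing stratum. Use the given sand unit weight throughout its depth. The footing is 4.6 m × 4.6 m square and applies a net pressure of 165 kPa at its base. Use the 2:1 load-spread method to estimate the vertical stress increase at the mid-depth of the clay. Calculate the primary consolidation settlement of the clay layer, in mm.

S_c ≈ 101 mm

Mid-depth of clay below the ground surface: z = 1.4 + 5.2/2 = 4 m.
Total vertical stress at mid-clay: σ_v = 17.7×1.4 + 16.1×2.6 = 66.64 kPa.
Pore pressure: u = 9.81×(4 − 0.048) = 38.769 kPa.
Initial effective stress: σ'_0 = σ_v − u = 66.64 − 38.769 = 27.871 kPa.
Stress increase at mid-clay by the 2:1 spreading method:
Δσ = qBL/((B+z)(L+z)) = 165×4.6×4.6/((4.6+4)(4.6+4)) = 47.207 kPa
Final effective stress: σ'_f = 27.871 + 47.207 = 75.078 kPa.
σ'_f = 75.078 > σ'_p = 67.5 kPa, so the stress path crosses the preconsolidation pressure — recompression up to σ'_p, then virgin compression beyond:
S_c = H/(1+e₀)·[C_r·log₁₀(σ'_p/σ'_0) + C_c·log₁₀(σ'_f/σ'_p)]
    = 5.2/2.23 × [0.061×log₁₀(67.5/27.871) + 0.43×log₁₀(75.078/67.5)]
    = 2.3318 × [0.023433 + 0.01987] = 0.101 m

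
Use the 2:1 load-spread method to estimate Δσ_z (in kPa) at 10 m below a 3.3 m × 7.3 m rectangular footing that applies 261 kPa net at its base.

By the 2:1 method the load spreads at 1 horizontal : 2 vertical, so at depth z the loaded area has grown by z in each plan dimension:
Δσ = qBL/((B+z)(L+z)) = 261×3.3×7.3/((3.3+10)(7.3+10)) = 27.326 kPa

Δσ_z ≈ 27.3 kPa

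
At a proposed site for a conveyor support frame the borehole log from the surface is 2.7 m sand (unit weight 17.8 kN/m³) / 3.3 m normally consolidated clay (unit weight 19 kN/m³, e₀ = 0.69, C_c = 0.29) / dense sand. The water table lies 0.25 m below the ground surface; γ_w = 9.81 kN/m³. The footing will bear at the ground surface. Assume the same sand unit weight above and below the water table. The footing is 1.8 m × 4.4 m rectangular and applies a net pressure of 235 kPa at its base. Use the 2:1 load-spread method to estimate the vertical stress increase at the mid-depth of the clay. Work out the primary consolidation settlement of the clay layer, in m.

S_c ≈ 0.156 m

Mid-depth of clay below the ground surface: z = 2.7 + 3.3/2 = 4.35 m.
Total vertical stress at mid-clay: σ_v = 17.8×2.7 + 19×1.65 = 79.41 kPa.
Pore pressure: u = 9.81×(4.35 − 0.25) = 40.221 kPa.
Initial effective stress: σ'_0 = σ_v − u = 79.41 − 40.221 = 39.189 kPa.
Stress increase at mid-clay by the 2:1 spreading method:
Δσ = qBL/((B+z)(L+z)) = 235×1.8×4.4/((1.8+4.35)(4.4+4.35)) = 34.587 kPa
Final effective stress: σ'_f = σ'_0 + Δσ = 39.189 + 34.587 = 73.776 kPa.
Normally consolidated clay, so the full stress increment lies on the virgin compression line:
S_c = C_c·H/(1+e₀)·log₁₀(σ'_f/σ'_0) = 0.29×3.3/(1+0.69)×log₁₀(73.776/39.189)
    = 0.56627 × 0.27475 = 0.1556 m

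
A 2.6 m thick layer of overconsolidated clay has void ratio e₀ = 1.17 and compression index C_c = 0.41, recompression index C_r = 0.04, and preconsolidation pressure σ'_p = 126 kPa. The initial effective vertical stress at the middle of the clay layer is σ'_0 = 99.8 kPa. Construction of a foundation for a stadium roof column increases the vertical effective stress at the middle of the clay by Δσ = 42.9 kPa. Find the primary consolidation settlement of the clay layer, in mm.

S_c ≈ 31.4 mm

Final effective stress: σ'_f = 99.8 + 42.9 = 142.7 kPa.
σ'_f = 142.7 > σ'_p = 126 kPa, so the stress path crosses the preconsolidation pressure — recompression up to σ'_p, then virgin compression beyond:
S_c = H/(1+e₀)·[C_r·log₁₀(σ'_p/σ'_0) + C_c·log₁₀(σ'_f/σ'_p)]
    = 2.6/2.17 × [0.04×log₁₀(126/99.8) + 0.41×log₁₀(142.7/126)]
    = 1.1982 × [0.0040496 + 0.022162] = 0.03141 m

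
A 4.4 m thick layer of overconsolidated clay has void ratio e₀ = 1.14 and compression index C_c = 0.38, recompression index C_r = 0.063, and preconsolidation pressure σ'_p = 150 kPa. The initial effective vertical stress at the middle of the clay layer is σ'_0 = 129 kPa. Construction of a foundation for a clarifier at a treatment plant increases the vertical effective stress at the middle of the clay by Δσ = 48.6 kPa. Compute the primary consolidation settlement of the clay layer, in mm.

S_c ≈ 65.8 mm

Final effective stress: σ'_f = 129 + 48.6 = 177.6 kPa.
σ'_f = 177.6 > σ'_p = 150 kPa, so the stress path crosses the preconsolidation pressure — recompression up to σ'_p, then virgin compression beyond:
S_c = H/(1+e₀)·[C_r·log₁₀(σ'_p/σ'_0) + C_c·log₁₀(σ'_f/σ'_p)]
    = 4.4/2.14 × [0.063×log₁₀(150/129) + 0.38×log₁₀(177.6/150)]
    = 2.0561 × [0.0041266 + 0.027874] = 0.0658 m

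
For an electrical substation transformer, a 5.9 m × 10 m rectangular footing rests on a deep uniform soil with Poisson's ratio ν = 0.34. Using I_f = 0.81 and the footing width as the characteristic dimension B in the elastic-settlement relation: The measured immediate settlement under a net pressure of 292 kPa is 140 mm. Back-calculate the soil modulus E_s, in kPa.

E_s ≈ 8820 kPa

S_e = q·B·(1−ν²)/E_s · I_f  ⇒  E_s = q·B·(1−ν²)·I_f / S_e.
E_s = 292 × 5.9 × 0.8844 × 0.81 / 0.14 = 8815 kPa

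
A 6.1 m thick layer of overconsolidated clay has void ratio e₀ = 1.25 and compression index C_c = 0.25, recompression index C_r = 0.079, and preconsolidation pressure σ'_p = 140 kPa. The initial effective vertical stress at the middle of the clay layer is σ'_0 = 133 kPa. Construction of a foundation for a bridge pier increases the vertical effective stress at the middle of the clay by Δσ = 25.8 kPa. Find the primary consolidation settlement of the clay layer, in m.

S_c ≈ 0.0419 m

Final effective stress: σ'_f = 133 + 25.8 = 158.8 kPa.
σ'_f = 158.8 > σ'_p = 140 kPa, so the stress path crosses the preconsolidation pressure — recompression up to σ'_p, then virgin compression beyond:
S_c = H/(1+e₀)·[C_r·log₁₀(σ'_p/σ'_0) + C_c·log₁₀(σ'_f/σ'_p)]
    = 6.1/2.25 × [0.079×log₁₀(140/133) + 0.25×log₁₀(158.8/140)]
    = 2.7111 × [0.0017598 + 0.013681] = 0.04186 m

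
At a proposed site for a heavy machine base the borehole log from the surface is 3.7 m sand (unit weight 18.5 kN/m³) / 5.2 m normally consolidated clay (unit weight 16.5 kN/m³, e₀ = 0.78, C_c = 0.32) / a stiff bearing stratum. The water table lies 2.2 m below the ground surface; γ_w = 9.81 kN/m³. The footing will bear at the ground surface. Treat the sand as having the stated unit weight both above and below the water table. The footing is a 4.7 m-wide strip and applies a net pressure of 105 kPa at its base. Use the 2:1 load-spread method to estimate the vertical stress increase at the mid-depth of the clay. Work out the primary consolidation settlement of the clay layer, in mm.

S_c ≈ 199 mm

Mid-depth of clay below the ground surface: z = 3.7 + 5.2/2 = 6.3 m.
Total vertical stress at mid-clay: σ_v = 18.5×3.7 + 16.5×2.6 = 111.35 kPa.
Pore pressure: u = 9.81×(6.3 − 2.2) = 40.221 kPa.
Initial effective stress: σ'_0 = σ_v − u = 111.35 − 40.221 = 71.129 kPa.
Stress increase at mid-clay by the 2:1 spreading method:
Δσ = qB/(B+z) = 105×4.7/(4.7+6.3) = 44.864 kPa
Final effective stress: σ'_f = σ'_0 + Δσ = 71.129 + 44.864 = 115.99 kPa.
Normally consolidated clay, so the full stress increment lies on the virgin compression line:
S_c = C_c·H/(1+e₀)·log₁₀(σ'_f/σ'_0) = 0.32×5.2/(1+0.78)×log₁₀(115.99/71.129)
    = 0.93483 × 0.21237 = 0.1985 m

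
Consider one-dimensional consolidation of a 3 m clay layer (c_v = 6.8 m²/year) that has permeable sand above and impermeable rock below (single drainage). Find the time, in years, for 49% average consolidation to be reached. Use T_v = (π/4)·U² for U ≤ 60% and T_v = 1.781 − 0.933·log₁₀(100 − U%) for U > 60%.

t ≈ 0.25 years

Drainage path length: H_d = H = 3 m (single drainage).
U ≤ 60%: T_v = (π/4)·U² = (π/4)×0.49² = 0.18857.
t = T_v·H_d²/c_v = 0.18857×3²/6.8 = 0.2496 years.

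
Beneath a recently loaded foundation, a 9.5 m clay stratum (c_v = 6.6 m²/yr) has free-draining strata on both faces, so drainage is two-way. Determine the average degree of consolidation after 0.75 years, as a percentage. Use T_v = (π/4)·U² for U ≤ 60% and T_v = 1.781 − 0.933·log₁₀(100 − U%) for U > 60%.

U ≈ 52.9 %

Drainage path length: H_d = H/2 = 4.75 m (double drainage).
T_v = c_v·t/H_d² = 6.6×0.75/4.75² = 0.21939.
T_v = 0.21939 corresponds to the U ≤ 60% branch:
U = √(4T_v/π) = 0.5285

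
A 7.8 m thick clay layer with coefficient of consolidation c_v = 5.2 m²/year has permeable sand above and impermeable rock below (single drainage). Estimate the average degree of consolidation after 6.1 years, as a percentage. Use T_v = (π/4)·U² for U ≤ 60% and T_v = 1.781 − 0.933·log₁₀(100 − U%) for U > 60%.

U ≈ 77.6 %

Drainage path length: H_d = H = 7.8 m (single drainage).
T_v = c_v·t/H_d² = 5.2×6.1/7.8² = 0.52137.
T_v = 0.52137 corresponds to the U > 60% branch:
U = 1 − 10^((1.781 − T_v)/0.933)/100 = 0.7761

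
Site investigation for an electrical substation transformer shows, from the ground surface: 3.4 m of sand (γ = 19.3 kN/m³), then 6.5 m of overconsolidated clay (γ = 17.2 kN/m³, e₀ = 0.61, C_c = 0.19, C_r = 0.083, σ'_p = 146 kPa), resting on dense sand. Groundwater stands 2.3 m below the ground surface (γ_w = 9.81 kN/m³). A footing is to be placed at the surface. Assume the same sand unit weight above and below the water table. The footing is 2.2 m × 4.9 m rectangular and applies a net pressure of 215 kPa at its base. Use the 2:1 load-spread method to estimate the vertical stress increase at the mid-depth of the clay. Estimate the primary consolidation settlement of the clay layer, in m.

S_c ≈ 0.0368 m

Mid-depth of clay below the ground surface: z = 3.4 + 6.5/2 = 6.65 m.
Total vertical stress at mid-clay: σ_v = 19.3×3.4 + 17.2×3.25 = 121.52 kPa.
Pore pressure: u = 9.81×(6.65 − 2.3) = 42.673 kPa.
Initial effective stress: σ'_0 = σ_v − u = 121.52 − 42.673 = 78.847 kPa.
Stress increase at mid-clay by the 2:1 spreading method:
Δσ = qBL/((B+z)(L+z)) = 215×2.2×4.9/((2.2+6.65)(4.9+6.65)) = 22.674 kPa
Final effective stress: σ'_f = 78.847 + 22.674 = 101.52 kPa.
σ'_f = 101.52 ≤ σ'_p = 146 kPa, so the clay remains overconsolidated and only the recompression index applies:
S_c = C_r·H/(1+e₀)·log₁₀(σ'_f/σ'_0) = 0.083×6.5/1.61×log₁₀(101.52/78.847)
    = 0.3351 × 0.10977 = 0.03678 m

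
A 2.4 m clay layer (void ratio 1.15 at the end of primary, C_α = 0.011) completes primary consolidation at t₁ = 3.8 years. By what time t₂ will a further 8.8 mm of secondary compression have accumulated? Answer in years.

S_s = C_α·H/(1+e_p)·log₁₀(t₂/t₁) ⇒ log₁₀(t₂/t₁) = S_s·(1+e_p)/(C_α·H).
log₁₀(t₂/t₁) = 0.0088 × (1+1.15) / (0.011×2.4) = 0.7167
t₂ = t₁ × 10^0.7167 = 3.8 × 5.208 = 19.79 years

t₂ ≈ 19.8 years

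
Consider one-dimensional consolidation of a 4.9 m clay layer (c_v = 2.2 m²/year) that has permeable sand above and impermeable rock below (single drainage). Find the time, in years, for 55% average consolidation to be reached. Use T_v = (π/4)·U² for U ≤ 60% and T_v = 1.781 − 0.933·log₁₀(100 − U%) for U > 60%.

Drainage path length: H_d = H = 4.9 m (single drainage).
U ≤ 60%: T_v = (π/4)·U² = (π/4)×0.55² = 0.23758.
t = T_v·H_d²/c_v = 0.23758×4.9²/2.2 = 2.593 years.

t ≈ 2.59 years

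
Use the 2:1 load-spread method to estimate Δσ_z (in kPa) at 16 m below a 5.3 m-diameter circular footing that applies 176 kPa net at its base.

Δσ_z ≈ 10.9 kPa

By the 2:1 method the load spreads at 1 horizontal : 2 vertical, so at depth z the loaded area has grown by z in each plan dimension:
Δσ ≈ qD²/(D+z)² = 176×5.3²/(5.3+16)² = 10.897 kPa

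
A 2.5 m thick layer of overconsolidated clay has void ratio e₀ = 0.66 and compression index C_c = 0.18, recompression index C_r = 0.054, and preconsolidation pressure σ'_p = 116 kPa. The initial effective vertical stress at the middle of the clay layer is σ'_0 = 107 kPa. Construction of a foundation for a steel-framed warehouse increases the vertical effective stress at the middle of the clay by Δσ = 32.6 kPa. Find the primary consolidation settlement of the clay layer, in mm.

S_c ≈ 24.7 mm

Final effective stress: σ'_f = 107 + 32.6 = 139.6 kPa.
σ'_f = 139.6 > σ'_p = 116 kPa, so the stress path crosses the preconsolidation pressure — recompression up to σ'_p, then virgin compression beyond:
S_c = H/(1+e₀)·[C_r·log₁₀(σ'_p/σ'_0) + C_c·log₁₀(σ'_f/σ'_p)]
    = 2.5/1.66 × [0.054×log₁₀(116/107) + 0.18×log₁₀(139.6/116)]
    = 1.506 × [0.001894 + 0.014477] = 0.02465 m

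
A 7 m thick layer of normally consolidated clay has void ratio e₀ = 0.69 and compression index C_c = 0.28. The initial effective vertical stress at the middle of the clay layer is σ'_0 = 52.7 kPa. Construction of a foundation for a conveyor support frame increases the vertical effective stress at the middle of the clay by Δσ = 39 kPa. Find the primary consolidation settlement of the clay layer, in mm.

Final effective stress: σ'_f = σ'_0 + Δσ = 52.7 + 39 = 91.7 kPa.
Normally consolidated clay, so the full stress increment lies on the virgin compression line:
S_c = C_c·H/(1+e₀)·log₁₀(σ'_f/σ'_0) = 0.28×7/(1+0.69)×log₁₀(91.7/52.7)
    = 1.1598 × 0.24056 = 0.279 m

S_c ≈ 279 mm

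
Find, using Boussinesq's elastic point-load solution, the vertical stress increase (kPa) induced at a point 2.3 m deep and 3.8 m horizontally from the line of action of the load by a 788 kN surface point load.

Boussinesq vertical stress below a point load on an elastic half-space:
Δσ_z = 3P/(2πz²) · [1 + (r/z)²]^(−5/2)
r/z = 3.8/2.3 = 1.6522; [1+(r/z)²]^(−5/2) = 0.037224.
Δσ_z = 3×788/(2π×2.3²) × 0.037224 = 71.123 × 0.037224 = 2.647 kPa

Δσ_z ≈ 2.65 kPa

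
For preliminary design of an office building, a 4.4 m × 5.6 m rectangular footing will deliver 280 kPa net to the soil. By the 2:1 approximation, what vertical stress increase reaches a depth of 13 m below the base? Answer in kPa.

Δσ_z ≈ 21.3 kPa

By the 2:1 method the load spreads at 1 horizontal : 2 vertical, so at depth z the loaded area has grown by z in each plan dimension:
Δσ = qBL/((B+z)(L+z)) = 280×4.4×5.6/((4.4+13)(5.6+13)) = 21.318 kPa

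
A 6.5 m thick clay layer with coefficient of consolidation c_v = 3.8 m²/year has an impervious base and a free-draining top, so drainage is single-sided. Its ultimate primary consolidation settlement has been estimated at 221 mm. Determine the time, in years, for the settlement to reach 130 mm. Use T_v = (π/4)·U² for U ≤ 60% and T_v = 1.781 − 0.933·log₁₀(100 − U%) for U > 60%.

Drainage path length: H_d = H = 6.5 m (single drainage).
U = S(t)/S_ult = 130/221 = 0.5882.
U ≤ 60%: T_v = (π/4)·U² = (π/4)×0.58824² = 0.27176.
t = T_v·H_d²/c_v = 0.27176×6.5²/3.8 = 3.022 years.

t ≈ 3.02 years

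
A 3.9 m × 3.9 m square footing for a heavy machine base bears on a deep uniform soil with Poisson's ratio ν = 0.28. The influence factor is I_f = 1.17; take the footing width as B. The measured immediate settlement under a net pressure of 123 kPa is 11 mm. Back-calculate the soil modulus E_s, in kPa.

E_s ≈ 47000 kPa

S_e = q·B·(1−ν²)/E_s · I_f  ⇒  E_s = q·B·(1−ν²)·I_f / S_e.
E_s = 123 × 3.9 × 0.9216 × 1.17 / 0.011 = 47020 kPa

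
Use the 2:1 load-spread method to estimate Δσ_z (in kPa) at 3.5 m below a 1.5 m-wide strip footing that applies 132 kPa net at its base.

Δσ_z ≈ 39.6 kPa

By the 2:1 method the load spreads at 1 horizontal : 2 vertical, so at depth z the loaded area has grown by z in each plan dimension:
Δσ = qB/(B+z) = 132×1.5/(1.5+3.5) = 39.6 kPa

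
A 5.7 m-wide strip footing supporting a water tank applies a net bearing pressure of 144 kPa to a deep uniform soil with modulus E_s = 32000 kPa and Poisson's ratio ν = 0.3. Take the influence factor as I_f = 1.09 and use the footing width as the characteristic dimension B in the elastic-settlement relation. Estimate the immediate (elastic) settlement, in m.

S_e ≈ 0.0254 m

Immediate (elastic) settlement: S_e = q·B·(1−ν²)/E_s · I_f.
S_e = 144 × 5.7 × (1 − 0.3²) / 32000 × 1.09
    = 144 × 5.7 × 0.91 / 32000 × 1.09
    = 0.02544 m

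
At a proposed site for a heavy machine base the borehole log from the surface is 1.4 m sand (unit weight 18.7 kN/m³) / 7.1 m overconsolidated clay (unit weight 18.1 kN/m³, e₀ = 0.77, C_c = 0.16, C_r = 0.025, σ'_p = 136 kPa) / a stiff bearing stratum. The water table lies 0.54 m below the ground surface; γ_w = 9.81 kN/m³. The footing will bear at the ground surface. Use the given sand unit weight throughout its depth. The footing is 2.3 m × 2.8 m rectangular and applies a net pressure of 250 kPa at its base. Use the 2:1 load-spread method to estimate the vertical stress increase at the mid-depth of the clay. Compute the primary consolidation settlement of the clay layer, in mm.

S_c ≈ 20.7 mm

Mid-depth of clay below the ground surface: z = 1.4 + 7.1/2 = 4.95 m.
Total vertical stress at mid-clay: σ_v = 18.7×1.4 + 18.1×3.55 = 90.435 kPa.
Pore pressure: u = 9.81×(4.95 − 0.54) = 43.262 kPa.
Initial effective stress: σ'_0 = σ_v − u = 90.435 − 43.262 = 47.173 kPa.
Stress increase at mid-clay by the 2:1 spreading method:
Δσ = qBL/((B+z)(L+z)) = 250×2.3×2.8/((2.3+4.95)(2.8+4.95)) = 28.654 kPa
Final effective stress: σ'_f = 47.173 + 28.654 = 75.827 kPa.
σ'_f = 75.827 ≤ σ'_p = 136 kPa, so the clay remains overconsolidated and only the recompression index applies:
S_c = C_r·H/(1+e₀)·log₁₀(σ'_f/σ'_0) = 0.025×7.1/1.77×log₁₀(75.827/47.173)
    = 0.10028 × 0.20613 = 0.02067 m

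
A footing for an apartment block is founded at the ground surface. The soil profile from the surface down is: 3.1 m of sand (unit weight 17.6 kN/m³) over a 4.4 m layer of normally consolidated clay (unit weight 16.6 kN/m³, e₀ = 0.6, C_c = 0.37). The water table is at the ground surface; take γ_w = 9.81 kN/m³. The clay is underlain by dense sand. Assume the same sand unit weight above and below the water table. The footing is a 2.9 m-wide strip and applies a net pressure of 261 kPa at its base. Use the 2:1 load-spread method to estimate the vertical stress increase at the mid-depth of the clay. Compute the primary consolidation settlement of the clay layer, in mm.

Mid-depth of clay below the ground surface: z = 3.1 + 4.4/2 = 5.3 m.
Total vertical stress at mid-clay: σ_v = 17.6×3.1 + 16.6×2.2 = 91.08 kPa.
Pore pressure: u = 9.81×(5.3 − 0) = 51.993 kPa.
Initial effective stress: σ'_0 = σ_v − u = 91.08 − 51.993 = 39.087 kPa.
Stress increase at mid-clay by the 2:1 spreading method:
Δσ = qB/(B+z) = 261×2.9/(2.9+5.3) = 92.305 kPa
Final effective stress: σ'_f = σ'_0 + Δσ = 39.087 + 92.305 = 131.39 kPa.
Normally consolidated clay, so the full stress increment lies on the virgin compression line:
S_c = C_c·H/(1+e₀)·log₁₀(σ'_f/σ'_0) = 0.37×4.4/(1+0.6)×log₁₀(131.39/39.087)
    = 1.0175 × 0.52653 = 0.5357 m

S_c ≈ 536 mm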